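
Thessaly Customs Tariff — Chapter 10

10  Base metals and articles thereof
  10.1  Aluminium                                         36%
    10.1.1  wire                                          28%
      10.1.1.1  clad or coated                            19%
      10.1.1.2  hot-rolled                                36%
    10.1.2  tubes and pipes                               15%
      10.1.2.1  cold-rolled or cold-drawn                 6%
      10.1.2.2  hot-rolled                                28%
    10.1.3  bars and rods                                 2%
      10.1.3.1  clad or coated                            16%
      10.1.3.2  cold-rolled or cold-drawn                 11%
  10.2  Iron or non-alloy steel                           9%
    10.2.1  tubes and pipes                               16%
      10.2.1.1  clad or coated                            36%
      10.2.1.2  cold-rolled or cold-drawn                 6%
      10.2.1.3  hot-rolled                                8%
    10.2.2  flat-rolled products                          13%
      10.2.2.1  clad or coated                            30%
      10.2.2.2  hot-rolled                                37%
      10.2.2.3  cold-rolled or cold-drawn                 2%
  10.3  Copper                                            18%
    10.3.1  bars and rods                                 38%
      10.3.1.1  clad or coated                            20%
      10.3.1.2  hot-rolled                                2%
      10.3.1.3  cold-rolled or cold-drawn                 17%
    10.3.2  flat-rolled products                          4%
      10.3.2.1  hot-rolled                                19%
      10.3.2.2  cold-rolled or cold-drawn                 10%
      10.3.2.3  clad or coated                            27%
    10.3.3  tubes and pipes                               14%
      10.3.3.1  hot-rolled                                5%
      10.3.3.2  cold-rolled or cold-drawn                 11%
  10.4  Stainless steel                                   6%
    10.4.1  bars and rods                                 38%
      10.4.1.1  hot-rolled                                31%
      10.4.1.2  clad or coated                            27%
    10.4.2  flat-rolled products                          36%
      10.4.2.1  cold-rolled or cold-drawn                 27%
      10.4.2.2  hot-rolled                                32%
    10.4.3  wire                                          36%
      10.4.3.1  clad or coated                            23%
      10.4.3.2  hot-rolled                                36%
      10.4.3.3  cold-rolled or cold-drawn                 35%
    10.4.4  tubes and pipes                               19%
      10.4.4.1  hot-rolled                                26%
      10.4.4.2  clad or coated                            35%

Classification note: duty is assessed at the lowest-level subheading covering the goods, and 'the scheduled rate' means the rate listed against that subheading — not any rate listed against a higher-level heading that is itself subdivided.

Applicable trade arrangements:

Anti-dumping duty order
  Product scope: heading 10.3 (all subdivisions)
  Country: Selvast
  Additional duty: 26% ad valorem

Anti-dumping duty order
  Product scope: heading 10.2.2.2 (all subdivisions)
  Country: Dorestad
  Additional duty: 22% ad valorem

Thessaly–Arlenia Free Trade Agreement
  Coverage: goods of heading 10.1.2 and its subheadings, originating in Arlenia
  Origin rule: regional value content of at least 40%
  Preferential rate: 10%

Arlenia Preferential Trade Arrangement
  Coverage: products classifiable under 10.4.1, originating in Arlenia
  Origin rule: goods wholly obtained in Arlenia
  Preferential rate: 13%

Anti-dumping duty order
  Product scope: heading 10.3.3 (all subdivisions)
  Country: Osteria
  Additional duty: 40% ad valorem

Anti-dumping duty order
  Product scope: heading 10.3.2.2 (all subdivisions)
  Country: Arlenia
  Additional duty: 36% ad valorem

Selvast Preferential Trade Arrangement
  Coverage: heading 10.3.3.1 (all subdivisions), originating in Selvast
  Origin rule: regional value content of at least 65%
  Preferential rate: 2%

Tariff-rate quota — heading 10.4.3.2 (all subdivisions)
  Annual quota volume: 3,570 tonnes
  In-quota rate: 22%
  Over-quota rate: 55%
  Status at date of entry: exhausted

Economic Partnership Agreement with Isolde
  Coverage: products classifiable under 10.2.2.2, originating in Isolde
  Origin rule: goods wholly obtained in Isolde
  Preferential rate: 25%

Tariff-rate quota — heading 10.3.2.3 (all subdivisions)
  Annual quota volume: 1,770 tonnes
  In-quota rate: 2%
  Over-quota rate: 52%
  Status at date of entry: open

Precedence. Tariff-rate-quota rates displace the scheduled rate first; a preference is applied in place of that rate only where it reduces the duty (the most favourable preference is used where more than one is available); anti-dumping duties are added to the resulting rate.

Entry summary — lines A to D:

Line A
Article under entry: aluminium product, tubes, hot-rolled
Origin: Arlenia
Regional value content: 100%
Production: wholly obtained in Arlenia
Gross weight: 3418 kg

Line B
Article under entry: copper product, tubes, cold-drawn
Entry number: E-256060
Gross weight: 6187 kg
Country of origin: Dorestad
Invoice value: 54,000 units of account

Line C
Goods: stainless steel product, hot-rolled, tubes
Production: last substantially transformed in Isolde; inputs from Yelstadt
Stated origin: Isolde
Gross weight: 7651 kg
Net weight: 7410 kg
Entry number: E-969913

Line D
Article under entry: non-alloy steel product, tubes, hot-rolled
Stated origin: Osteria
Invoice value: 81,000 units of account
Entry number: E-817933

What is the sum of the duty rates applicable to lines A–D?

55%

Line A: aluminium → 10.1; tubes → 10.1.2; hot-rolled → 10.1.2.2. Scheduled 28%. Arlenia agreement on 10.1.2: RVC ≥ 40% → 10% available; Arlenia agreement on 10.4.1: 10.1.2.2 not covered; preferential 10%. → 10%.
Line B: copper → 10.3; tubes → 10.3.3; cold-drawn → 10.3.3.2. Scheduled 11%. No special measure applies. → 11%.
Line C: stainless steel → 10.4; tubes → 10.4.4; hot-rolled → 10.4.4.1. Scheduled 26%. Isolde agreement on 10.2.2.2: 10.4.4.1 not covered. → 26%.
Line D: non-alloy steel → 10.2; tubes → 10.2.1; hot-rolled → 10.2.1.3. Scheduled 8%. No special measure applies. → 8%.
Sum: 10% + 11% + 26% + 8% = 55%.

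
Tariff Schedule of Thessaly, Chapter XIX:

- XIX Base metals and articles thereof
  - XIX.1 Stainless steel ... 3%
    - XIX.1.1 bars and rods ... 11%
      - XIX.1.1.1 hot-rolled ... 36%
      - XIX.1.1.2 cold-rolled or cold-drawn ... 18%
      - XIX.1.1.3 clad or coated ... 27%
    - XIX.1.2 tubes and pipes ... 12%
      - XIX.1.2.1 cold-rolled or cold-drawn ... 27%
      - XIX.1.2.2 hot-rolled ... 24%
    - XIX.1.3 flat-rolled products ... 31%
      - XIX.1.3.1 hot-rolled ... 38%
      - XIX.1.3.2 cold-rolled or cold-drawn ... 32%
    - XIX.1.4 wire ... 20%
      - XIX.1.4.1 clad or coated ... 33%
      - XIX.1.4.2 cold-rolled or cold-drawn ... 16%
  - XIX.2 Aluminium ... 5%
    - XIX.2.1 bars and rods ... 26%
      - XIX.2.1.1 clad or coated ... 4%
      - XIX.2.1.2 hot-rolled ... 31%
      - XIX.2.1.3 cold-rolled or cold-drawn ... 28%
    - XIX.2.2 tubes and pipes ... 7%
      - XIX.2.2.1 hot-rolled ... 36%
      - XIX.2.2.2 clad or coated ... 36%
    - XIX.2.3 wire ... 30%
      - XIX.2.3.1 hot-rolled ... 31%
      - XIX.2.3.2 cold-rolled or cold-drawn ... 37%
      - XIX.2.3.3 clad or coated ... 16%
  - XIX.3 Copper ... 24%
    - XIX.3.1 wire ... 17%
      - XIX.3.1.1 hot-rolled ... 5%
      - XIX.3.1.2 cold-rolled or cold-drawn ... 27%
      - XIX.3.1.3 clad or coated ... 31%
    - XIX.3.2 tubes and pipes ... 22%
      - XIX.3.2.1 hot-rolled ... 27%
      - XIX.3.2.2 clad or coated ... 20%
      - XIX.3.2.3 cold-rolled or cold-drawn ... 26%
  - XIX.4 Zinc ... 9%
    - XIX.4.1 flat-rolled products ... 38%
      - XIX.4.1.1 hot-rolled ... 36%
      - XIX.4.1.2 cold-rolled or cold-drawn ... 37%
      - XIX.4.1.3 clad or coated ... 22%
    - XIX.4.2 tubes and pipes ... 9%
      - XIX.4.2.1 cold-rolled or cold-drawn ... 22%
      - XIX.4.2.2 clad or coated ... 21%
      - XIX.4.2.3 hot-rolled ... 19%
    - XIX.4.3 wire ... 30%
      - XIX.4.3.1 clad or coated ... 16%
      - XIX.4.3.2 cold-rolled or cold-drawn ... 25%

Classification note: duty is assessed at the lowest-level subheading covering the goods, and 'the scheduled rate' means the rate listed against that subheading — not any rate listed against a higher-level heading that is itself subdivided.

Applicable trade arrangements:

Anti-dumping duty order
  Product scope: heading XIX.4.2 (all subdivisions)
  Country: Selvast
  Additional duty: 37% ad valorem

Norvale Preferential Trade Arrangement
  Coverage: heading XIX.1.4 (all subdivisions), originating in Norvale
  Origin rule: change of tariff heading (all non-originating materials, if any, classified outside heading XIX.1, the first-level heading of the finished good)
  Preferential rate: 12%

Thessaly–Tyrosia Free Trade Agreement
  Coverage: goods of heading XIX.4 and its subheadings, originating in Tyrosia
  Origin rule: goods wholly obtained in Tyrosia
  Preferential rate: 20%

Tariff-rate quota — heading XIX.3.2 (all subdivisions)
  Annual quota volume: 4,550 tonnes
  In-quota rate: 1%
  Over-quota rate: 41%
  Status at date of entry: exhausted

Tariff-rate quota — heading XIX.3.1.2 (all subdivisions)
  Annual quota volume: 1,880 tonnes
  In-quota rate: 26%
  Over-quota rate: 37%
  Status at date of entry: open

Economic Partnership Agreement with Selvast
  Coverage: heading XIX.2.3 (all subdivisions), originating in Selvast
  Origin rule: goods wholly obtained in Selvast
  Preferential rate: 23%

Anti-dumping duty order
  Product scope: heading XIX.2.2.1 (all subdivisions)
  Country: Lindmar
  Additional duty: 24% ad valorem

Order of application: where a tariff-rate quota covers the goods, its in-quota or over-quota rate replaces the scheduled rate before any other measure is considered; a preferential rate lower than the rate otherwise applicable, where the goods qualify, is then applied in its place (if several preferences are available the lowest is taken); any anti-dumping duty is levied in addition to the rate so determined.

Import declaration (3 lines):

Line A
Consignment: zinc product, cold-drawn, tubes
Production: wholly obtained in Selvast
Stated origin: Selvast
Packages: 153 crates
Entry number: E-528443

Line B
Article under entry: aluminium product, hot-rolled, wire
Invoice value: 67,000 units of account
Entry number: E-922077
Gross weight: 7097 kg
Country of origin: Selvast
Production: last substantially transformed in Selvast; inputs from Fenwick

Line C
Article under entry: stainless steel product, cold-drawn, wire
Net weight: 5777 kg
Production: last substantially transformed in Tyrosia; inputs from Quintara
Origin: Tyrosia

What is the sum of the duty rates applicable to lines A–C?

106%

Line A: zinc → XIX.4; tubes → XIX.4.2; cold-drawn → XIX.4.2.1. Scheduled 22%. Selvast agreement on XIX.2.3: XIX.4.2.1 not covered; anti-dumping (Selvast, XIX.4.2): +37%; total 22% + 37% = 59%. → 59%.
Line B: aluminium → XIX.2; wire → XIX.2.3; hot-rolled → XIX.2.3.1. Scheduled 31%. Selvast agreement on XIX.2.3: not wholly obtained. → 31%.
Line C: stainless steel → XIX.1; wire → XIX.1.4; cold-drawn → XIX.1.4.2. Scheduled 16%. Tyrosia agreement on XIX.4: XIX.1.4.2 not covered. → 16%.
Sum: 59% + 31% + 16% = 106%.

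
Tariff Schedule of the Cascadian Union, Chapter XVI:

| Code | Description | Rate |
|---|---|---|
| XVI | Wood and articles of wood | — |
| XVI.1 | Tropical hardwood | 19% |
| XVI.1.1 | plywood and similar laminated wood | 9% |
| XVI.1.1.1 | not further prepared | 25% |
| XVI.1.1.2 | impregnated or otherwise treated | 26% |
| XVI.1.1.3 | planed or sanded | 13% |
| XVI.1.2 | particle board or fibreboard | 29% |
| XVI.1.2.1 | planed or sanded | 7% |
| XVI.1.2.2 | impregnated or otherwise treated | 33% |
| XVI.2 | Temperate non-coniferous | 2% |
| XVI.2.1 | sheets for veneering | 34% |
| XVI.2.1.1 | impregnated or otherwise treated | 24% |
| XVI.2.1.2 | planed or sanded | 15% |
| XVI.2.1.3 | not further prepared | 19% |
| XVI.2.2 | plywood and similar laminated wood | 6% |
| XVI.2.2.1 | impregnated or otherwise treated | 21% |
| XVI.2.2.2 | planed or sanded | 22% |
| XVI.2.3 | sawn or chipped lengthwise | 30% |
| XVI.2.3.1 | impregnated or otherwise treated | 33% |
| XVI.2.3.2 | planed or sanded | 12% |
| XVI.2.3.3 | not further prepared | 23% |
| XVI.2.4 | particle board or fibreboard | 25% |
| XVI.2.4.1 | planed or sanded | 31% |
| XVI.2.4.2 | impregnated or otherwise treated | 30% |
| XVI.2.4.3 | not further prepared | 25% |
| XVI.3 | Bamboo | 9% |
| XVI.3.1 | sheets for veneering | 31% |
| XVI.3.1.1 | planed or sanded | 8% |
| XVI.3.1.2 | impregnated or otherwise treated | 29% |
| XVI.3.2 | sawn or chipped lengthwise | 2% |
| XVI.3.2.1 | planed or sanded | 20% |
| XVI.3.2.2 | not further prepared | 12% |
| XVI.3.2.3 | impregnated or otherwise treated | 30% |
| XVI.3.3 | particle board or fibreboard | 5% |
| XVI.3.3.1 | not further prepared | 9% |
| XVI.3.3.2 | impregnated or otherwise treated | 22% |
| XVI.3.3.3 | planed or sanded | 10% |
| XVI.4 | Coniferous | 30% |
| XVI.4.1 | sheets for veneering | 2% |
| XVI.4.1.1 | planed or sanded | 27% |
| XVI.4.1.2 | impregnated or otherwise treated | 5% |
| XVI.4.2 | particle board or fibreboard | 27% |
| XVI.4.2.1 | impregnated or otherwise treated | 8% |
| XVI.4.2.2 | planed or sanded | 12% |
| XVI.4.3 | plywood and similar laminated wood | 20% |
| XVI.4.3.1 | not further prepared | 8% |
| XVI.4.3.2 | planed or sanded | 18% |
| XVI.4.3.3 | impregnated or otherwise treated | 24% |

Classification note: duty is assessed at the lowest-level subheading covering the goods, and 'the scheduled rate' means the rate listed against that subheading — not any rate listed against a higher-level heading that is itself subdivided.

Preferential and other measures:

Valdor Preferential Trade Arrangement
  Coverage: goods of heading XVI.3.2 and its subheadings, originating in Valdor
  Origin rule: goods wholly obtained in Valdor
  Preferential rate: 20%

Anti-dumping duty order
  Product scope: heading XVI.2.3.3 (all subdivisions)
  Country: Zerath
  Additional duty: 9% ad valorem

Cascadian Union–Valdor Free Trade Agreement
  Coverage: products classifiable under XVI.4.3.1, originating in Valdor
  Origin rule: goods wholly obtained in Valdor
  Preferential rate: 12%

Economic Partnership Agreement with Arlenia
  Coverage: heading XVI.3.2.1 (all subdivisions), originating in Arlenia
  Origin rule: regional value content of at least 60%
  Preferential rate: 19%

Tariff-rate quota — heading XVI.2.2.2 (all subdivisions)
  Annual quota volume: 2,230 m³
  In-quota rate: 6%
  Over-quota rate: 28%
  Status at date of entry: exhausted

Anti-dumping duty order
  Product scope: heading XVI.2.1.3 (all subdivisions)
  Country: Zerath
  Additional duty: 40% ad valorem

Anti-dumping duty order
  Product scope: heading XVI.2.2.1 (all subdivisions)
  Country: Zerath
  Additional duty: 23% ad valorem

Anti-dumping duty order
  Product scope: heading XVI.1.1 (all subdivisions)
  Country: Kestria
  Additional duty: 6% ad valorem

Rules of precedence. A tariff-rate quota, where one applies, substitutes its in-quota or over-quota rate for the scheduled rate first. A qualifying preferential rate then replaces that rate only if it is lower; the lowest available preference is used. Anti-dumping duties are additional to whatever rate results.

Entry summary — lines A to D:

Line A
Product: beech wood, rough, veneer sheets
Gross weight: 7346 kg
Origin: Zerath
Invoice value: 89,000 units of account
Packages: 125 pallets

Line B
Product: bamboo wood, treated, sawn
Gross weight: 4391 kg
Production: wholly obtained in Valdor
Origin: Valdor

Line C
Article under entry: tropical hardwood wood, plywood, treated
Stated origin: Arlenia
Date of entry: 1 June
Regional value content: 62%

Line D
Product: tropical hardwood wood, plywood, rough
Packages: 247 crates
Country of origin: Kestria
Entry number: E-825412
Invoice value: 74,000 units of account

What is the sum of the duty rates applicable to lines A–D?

136%

Line A: beech → XVI.2; veneer sheets → XVI.2.1; rough → XVI.2.1.3. Scheduled 19%. anti-dumping (Zerath, XVI.2.1.3): +40%; total 19% + 40% = 59%. → 59%.
Line B: bamboo → XVI.3; sawn → XVI.3.2; treated → XVI.3.2.3. Scheduled 30%. Valdor agreement on XVI.3.2: wholly obtained → 20% available; Valdor agreement on XVI.4.3.1: XVI.3.2.3 not covered; preferential 20%. → 20%.
Line C: tropical hardwood → XVI.1; plywood → XVI.1.1; treated → XVI.1.1.2. Scheduled 26%. Arlenia agreement on XVI.3.2.1: XVI.1.1.2 not covered. → 26%.
Line D: tropical hardwood → XVI.1; plywood → XVI.1.1; rough → XVI.1.1.1. Scheduled 25%. anti-dumping (Kestria, XVI.1.1): +6%; total 25% + 6% = 31%. → 31%.
Sum: 59% + 20% + 26% + 31% = 136%.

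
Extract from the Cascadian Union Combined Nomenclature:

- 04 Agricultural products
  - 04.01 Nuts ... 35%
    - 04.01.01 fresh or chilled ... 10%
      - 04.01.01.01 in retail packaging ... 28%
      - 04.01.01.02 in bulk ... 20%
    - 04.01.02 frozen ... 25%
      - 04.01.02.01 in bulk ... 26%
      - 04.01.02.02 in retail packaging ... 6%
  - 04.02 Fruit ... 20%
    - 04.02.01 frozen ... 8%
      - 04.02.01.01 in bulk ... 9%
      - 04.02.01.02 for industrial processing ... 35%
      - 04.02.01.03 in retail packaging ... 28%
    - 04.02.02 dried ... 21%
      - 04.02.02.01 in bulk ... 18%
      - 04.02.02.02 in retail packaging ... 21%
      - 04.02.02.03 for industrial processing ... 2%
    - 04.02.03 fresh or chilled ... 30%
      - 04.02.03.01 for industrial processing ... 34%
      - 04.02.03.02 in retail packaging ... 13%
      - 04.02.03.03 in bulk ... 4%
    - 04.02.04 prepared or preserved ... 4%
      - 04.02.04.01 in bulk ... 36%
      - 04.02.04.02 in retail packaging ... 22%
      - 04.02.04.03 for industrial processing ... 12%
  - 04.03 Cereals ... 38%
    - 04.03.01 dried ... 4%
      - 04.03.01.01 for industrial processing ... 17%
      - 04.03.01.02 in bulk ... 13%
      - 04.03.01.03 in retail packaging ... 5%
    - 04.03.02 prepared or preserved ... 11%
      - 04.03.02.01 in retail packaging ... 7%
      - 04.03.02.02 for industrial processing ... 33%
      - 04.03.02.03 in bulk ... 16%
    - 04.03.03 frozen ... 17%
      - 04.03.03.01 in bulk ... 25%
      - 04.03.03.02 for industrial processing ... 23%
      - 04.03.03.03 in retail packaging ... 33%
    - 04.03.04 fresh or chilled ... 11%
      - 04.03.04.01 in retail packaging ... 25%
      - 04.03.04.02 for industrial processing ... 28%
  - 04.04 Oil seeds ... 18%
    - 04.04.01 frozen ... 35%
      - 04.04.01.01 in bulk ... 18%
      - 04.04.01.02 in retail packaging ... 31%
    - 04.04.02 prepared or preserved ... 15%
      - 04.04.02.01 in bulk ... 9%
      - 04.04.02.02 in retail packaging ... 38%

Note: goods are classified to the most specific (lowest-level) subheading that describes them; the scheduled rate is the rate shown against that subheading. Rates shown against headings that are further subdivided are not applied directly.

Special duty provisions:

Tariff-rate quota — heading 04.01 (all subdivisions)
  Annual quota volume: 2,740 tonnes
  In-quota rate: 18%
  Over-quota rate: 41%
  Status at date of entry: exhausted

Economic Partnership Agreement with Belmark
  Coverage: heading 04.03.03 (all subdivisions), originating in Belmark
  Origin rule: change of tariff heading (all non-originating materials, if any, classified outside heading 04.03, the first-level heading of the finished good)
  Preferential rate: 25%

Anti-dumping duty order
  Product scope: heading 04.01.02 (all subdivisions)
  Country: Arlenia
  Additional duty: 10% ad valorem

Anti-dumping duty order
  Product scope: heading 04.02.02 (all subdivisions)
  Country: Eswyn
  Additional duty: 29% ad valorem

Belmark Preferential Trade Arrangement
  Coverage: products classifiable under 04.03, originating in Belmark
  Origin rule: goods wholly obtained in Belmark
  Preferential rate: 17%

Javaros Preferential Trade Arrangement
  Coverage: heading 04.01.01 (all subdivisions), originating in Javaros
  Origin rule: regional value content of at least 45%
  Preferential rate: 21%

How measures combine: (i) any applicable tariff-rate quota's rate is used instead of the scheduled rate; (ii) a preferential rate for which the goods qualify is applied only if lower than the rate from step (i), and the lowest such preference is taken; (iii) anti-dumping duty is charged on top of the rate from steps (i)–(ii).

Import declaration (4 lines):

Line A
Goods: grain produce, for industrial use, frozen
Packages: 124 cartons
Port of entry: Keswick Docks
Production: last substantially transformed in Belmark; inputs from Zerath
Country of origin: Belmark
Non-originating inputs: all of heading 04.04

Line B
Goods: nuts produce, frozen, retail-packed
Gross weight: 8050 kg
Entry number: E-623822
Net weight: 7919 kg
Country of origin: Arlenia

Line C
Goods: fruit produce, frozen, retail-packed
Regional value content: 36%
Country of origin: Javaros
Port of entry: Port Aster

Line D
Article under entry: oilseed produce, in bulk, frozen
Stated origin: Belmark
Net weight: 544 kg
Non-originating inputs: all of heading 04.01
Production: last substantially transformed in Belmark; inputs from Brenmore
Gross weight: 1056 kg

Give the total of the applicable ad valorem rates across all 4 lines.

120%

Line A: grain → 04.03; frozen → 04.03.03; for industrial use → 04.03.03.02. Scheduled 23%. Belmark agreement on 04.03.03: CTH met → 25% available; Belmark agreement on 04.03: not wholly obtained; preference 25% not lower than 23% → no reduction. → 23%.
Line B: nuts → 04.01; frozen → 04.01.02; retail-packed → 04.01.02.02. Scheduled 6%. quota on 04.01 exhausted → over-quota 41%; anti-dumping (Arlenia, 04.01.02): +10%; total 41% + 10% = 51%. → 51%.
Line C: fruit → 04.02; frozen → 04.02.01; retail-packed → 04.02.01.03. Scheduled 28%. Javaros agreement on 04.01.01: 04.02.01.03 not covered. → 28%.
Line D: oilseed → 04.04; frozen → 04.04.01; in bulk → 04.04.01.01. Scheduled 18%. Belmark agreement on 04.03.03: 04.04.01.01 not covered; Belmark agreement on 04.03: 04.04.01.01 not covered. → 18%.
Sum: 23% + 51% + 28% + 18% = 120%.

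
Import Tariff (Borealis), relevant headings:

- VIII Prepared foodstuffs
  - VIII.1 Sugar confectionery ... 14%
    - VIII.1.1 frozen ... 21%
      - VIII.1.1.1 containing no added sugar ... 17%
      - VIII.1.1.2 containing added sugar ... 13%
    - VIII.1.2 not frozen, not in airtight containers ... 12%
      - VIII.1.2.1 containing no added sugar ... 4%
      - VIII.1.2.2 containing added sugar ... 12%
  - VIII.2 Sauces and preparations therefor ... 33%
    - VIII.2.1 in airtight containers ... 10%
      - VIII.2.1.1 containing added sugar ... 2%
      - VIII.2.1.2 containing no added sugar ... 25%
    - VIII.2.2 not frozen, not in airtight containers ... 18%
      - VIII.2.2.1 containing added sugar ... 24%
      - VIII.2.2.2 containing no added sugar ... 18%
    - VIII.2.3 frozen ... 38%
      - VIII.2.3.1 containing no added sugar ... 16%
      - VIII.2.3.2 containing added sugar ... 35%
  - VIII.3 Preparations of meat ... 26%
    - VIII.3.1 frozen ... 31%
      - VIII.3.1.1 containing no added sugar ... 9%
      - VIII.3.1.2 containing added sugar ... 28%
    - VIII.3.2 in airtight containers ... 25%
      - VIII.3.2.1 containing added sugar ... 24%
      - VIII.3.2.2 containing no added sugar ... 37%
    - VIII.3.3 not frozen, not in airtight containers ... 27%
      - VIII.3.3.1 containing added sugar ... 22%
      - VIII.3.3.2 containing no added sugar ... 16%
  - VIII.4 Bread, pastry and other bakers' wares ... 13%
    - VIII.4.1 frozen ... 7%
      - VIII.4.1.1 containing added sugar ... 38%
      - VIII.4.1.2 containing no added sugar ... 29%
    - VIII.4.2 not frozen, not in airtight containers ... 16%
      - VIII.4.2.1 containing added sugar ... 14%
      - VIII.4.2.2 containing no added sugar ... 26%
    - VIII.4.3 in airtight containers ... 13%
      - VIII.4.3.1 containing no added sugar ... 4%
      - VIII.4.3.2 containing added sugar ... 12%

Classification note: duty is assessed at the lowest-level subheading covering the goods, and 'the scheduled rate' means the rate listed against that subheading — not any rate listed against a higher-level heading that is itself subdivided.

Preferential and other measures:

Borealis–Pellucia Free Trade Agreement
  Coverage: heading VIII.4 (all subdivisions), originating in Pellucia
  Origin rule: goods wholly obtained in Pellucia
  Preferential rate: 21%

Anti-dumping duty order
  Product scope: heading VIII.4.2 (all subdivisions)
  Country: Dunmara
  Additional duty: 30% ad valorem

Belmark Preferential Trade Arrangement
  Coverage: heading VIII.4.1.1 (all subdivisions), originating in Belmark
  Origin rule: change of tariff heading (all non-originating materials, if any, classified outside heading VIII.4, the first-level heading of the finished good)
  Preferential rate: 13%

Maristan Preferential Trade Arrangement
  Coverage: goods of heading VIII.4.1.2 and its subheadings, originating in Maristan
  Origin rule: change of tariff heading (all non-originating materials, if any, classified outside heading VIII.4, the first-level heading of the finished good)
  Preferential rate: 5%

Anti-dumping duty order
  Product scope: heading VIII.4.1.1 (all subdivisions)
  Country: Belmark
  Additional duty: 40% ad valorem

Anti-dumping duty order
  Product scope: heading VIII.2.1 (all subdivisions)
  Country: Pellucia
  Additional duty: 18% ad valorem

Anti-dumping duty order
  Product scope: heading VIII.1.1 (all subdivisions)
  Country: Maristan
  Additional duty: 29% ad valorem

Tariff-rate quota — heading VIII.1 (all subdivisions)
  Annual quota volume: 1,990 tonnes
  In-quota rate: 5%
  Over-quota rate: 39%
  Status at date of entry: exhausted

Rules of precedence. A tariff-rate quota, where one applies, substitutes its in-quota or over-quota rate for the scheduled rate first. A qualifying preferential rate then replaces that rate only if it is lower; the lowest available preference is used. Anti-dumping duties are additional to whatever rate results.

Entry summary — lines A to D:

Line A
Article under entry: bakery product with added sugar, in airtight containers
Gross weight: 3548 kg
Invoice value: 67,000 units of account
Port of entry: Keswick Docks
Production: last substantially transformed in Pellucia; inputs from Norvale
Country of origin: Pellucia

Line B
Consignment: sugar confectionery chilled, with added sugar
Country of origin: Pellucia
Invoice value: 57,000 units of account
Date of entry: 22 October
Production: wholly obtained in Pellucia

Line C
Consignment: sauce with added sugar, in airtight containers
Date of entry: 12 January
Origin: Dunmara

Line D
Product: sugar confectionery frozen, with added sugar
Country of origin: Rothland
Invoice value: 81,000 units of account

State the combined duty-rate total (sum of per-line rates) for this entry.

92%

Line A: bakery product → VIII.4; in airtight containers → VIII.4.3; with added sugar → VIII.4.3.2. Scheduled 12%. Pellucia agreement on VIII.4: not wholly obtained. → 12%.
Line B: sugar confectionery → VIII.1; chilled → VIII.1.2; with added sugar → VIII.1.2.2. Scheduled 12%. quota on VIII.1 exhausted → over-quota 39%; Pellucia agreement on VIII.4: VIII.1.2.2 not covered. → 39%.
Line C: sauce → VIII.2; in airtight containers → VIII.2.1; with added sugar → VIII.2.1.1. Scheduled 2%. No special measure applies. → 2%.
Line D: sugar confectionery → VIII.1; frozen → VIII.1.1; with added sugar → VIII.1.1.2. Scheduled 13%. quota on VIII.1 exhausted → over-quota 39%. → 39%.
Sum: 12% + 39% + 2% + 39% = 92%.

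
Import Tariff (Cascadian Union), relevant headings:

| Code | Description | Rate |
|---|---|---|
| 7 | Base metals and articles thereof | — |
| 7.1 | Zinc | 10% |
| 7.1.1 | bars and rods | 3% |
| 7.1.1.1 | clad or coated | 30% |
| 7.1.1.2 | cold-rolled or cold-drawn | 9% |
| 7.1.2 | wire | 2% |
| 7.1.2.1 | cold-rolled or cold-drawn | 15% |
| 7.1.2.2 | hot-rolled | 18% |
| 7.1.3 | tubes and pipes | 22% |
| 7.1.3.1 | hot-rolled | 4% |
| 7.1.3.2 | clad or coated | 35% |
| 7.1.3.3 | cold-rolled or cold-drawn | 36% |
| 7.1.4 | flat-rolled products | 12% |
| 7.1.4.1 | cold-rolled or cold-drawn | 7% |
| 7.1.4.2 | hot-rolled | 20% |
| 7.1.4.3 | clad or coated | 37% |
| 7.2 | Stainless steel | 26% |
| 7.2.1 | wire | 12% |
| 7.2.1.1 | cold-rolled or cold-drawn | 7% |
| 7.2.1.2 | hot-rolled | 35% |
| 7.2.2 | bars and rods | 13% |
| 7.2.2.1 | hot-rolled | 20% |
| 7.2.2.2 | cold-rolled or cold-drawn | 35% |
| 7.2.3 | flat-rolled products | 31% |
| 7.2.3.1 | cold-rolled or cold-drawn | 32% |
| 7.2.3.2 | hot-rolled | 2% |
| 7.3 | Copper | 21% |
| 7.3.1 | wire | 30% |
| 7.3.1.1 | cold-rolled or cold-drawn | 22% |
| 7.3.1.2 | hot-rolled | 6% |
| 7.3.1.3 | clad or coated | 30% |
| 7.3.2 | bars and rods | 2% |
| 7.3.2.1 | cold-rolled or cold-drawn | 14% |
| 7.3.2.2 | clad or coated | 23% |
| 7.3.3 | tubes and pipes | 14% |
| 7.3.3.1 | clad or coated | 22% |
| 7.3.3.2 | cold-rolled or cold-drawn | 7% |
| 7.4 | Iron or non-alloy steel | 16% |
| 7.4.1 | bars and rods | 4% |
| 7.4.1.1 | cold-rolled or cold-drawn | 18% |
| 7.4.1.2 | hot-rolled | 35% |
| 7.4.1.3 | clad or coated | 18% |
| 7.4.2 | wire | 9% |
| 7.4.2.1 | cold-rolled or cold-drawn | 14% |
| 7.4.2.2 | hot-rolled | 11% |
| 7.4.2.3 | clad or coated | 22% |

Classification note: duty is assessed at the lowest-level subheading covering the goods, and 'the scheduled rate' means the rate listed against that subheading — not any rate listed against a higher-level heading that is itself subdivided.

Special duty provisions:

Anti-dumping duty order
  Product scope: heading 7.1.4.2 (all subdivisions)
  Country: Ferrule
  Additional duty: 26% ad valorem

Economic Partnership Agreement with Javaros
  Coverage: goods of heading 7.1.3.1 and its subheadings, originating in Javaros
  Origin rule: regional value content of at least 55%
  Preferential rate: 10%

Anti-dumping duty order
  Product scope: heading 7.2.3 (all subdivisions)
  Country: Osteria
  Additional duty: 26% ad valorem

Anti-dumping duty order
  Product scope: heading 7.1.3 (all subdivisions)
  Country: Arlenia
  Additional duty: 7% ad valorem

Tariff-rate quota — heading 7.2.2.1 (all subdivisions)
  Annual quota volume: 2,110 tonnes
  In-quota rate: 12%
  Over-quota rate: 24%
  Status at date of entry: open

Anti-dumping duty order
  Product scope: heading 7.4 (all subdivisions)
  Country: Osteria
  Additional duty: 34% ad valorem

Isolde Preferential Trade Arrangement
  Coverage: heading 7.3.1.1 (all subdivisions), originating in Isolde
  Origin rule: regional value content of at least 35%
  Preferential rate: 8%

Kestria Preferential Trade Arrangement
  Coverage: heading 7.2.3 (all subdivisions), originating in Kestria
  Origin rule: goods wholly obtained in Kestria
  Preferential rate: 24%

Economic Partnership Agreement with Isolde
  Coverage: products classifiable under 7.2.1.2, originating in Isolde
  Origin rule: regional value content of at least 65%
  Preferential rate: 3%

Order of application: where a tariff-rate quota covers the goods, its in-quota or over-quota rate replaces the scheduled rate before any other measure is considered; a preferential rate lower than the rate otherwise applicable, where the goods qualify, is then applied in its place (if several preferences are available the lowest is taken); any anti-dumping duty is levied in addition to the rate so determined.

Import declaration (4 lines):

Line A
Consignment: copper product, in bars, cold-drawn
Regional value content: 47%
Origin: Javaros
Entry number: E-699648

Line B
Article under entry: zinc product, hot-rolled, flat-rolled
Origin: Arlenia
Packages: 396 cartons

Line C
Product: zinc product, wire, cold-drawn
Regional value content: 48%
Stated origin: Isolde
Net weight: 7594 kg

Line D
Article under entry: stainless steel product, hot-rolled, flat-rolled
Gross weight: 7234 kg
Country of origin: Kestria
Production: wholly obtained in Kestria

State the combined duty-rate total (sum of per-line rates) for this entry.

51%

Line A: copper → 7.3; in bars → 7.3.2; cold-drawn → 7.3.2.1. Scheduled 14%. Javaros agreement on 7.1.3.1: 7.3.2.1 not covered. → 14%.
Line B: zinc → 7.1; flat-rolled → 7.1.4; hot-rolled → 7.1.4.2. Scheduled 20%. No special measure applies. → 20%.
Line C: zinc → 7.1; wire → 7.1.2; cold-drawn → 7.1.2.1. Scheduled 15%. Isolde agreement on 7.3.1.1: 7.1.2.1 not covered; Isolde agreement on 7.2.1.2: 7.1.2.1 not covered. → 15%.
Line D: stainless steel → 7.2; flat-rolled → 7.2.3; hot-rolled → 7.2.3.2. Scheduled 2%. Kestria agreement on 7.2.3: wholly obtained → 24% available; preference 24% not lower than 2% → no reduction. → 2%.
Sum: 14% + 20% + 15% + 2% = 51%.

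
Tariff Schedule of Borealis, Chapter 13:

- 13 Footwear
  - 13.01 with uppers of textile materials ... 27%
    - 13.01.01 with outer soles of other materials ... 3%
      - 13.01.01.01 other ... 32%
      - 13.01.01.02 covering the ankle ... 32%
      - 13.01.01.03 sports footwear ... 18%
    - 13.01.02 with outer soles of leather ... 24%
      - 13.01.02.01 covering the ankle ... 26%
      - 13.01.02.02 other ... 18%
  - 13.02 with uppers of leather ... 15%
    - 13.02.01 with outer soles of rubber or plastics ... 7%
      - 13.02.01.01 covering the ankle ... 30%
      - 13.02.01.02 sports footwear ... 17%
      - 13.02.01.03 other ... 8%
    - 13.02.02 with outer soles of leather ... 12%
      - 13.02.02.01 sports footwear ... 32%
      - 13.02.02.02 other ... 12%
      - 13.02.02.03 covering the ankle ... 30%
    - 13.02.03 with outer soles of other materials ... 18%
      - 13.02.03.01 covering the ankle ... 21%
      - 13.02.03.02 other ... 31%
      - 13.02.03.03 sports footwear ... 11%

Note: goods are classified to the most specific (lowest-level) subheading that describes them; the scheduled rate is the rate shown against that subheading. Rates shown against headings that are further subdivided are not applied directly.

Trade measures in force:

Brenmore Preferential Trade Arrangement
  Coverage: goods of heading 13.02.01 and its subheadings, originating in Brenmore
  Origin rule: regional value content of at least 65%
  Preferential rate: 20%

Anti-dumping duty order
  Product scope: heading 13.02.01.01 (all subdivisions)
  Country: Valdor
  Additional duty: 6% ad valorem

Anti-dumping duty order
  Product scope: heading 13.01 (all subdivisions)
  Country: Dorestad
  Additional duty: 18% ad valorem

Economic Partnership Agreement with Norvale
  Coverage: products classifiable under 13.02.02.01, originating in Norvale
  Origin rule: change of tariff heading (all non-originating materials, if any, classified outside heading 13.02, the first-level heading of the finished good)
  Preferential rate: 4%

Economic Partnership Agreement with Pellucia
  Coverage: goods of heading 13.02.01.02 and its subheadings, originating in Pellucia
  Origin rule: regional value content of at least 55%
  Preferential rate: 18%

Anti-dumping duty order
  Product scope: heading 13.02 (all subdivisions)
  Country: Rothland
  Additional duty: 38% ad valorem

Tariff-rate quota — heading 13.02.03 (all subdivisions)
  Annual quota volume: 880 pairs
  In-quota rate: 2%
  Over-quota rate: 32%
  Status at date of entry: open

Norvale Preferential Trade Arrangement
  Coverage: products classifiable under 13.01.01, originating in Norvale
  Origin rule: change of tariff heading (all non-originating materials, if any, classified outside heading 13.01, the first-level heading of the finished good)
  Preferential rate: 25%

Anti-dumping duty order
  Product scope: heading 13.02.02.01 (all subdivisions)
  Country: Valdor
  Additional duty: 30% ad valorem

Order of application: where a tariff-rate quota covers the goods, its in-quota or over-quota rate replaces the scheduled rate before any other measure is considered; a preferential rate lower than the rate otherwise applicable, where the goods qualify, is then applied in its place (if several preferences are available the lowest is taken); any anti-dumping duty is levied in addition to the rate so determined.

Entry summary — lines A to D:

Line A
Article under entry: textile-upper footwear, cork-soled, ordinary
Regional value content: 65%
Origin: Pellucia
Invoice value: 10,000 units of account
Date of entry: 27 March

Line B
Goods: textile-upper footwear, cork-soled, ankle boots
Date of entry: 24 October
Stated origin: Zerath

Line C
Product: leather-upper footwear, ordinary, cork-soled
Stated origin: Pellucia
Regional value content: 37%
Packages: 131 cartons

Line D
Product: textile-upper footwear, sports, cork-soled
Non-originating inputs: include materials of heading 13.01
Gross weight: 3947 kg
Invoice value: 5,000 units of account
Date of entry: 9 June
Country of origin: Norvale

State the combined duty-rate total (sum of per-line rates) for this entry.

84%

Line A: textile-upper → 13.01; cork-soled → 13.01.01; ordinary → 13.01.01.01. Scheduled 32%. Pellucia agreement on 13.02.01.02: 13.01.01.01 not covered. → 32%.
Line B: textile-upper → 13.01; cork-soled → 13.01.01; ankle boots → 13.01.01.02. Scheduled 32%. No special measure applies. → 32%.
Line C: leather-upper → 13.02; cork-soled → 13.02.03; ordinary → 13.02.03.02. Scheduled 31%. quota on 13.02.03 open → in-quota 2%; Pellucia agreement on 13.02.01.02: 13.02.03.02 not covered. → 2%.
Line D: textile-upper → 13.01; cork-soled → 13.01.01; sports → 13.01.01.03. Scheduled 18%. Norvale agreement on 13.02.02.01: 13.01.01.03 not covered; Norvale agreement on 13.01.01: CTH not met. → 18%.
Sum: 32% + 32% + 2% + 18% = 84%.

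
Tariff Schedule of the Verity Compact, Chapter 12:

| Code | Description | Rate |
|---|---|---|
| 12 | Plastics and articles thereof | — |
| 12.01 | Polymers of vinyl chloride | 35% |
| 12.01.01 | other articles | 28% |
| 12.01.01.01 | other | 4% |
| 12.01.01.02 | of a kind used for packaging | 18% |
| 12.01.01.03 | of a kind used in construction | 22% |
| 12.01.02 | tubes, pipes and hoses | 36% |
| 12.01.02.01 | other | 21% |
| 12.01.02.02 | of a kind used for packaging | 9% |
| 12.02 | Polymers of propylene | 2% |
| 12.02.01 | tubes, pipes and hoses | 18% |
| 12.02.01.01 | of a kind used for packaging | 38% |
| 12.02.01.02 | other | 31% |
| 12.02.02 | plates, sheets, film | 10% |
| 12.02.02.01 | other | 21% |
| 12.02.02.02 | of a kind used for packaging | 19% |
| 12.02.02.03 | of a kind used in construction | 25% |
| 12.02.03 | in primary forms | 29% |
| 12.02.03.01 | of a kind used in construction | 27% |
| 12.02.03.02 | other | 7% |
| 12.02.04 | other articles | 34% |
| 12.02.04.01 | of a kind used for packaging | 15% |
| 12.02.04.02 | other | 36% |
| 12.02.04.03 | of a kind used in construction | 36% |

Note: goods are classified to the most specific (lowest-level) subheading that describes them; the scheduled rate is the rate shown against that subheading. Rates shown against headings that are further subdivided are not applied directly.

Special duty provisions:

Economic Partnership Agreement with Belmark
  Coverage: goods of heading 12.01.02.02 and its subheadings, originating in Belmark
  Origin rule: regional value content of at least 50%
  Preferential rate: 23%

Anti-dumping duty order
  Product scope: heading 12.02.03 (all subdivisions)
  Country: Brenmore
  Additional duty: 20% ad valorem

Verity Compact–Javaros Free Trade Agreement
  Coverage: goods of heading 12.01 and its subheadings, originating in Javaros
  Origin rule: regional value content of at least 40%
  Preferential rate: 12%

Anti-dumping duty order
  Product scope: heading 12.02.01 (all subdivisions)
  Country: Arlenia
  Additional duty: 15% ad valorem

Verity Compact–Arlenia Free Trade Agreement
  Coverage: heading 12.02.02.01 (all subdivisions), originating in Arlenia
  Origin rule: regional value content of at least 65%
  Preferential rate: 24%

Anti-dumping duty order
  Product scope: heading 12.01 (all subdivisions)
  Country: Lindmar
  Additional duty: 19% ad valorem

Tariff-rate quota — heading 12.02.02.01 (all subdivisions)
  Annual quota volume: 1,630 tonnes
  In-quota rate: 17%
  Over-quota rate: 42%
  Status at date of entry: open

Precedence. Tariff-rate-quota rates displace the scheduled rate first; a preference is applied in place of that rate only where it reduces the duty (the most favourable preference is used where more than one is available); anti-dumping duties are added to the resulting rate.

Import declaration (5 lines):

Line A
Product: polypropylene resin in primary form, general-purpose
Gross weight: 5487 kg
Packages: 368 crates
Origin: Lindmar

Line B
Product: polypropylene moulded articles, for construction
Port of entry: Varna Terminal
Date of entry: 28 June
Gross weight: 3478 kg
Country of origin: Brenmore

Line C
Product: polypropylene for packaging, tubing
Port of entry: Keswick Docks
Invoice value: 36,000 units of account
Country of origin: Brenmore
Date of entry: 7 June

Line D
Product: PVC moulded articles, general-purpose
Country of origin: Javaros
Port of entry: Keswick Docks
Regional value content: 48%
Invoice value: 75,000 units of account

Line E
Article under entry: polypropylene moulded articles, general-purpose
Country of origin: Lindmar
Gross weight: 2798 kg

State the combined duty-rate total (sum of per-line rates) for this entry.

Line A: polypropylene → 12.02; resin in primary form → 12.02.03; general-purpose → 12.02.03.02. Scheduled 7%. No special measure applies. → 7%.
Line B: polypropylene → 12.02; moulded articles → 12.02.04; for construction → 12.02.04.03. Scheduled 36%. No special measure applies. → 36%.
Line C: polypropylene → 12.02; tubing → 12.02.01; for packaging → 12.02.01.01. Scheduled 38%. No special measure applies. → 38%.
Line D: PVC → 12.01; moulded articles → 12.01.01; general-purpose → 12.01.01.01. Scheduled 4%. Javaros agreement on 12.01: RVC ≥ 40% → 12% available; preference 12% not lower than 4% → no reduction. → 4%.
Line E: polypropylene → 12.02; moulded articles → 12.02.04; general-purpose → 12.02.04.02. Scheduled 36%. No special measure applies. → 36%.
Sum: 7% + 36% + 38% + 4% + 36% = 121%.

121%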